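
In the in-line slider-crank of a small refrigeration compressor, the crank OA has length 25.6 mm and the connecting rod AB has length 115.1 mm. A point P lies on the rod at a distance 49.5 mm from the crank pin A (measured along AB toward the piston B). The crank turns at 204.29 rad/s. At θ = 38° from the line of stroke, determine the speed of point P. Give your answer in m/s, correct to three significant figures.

4.19

ω = 204.3 rad/s.  Crank-pin speed |V_A| = rω = 5.2298 m/s, perpendicular to OA.
Rod angle: sinφ = −(r/L) sinθ ⇒ φ = -7.870°; ω_rod = −rω cosθ/√(L²−r²sin²θ) = -36.145 rad/s.
V_P = V_A + ω_rod × AP, with AP = 0.0495 m along the rod.
Components: V_Px = −rω sinθ − a·ω_rod·sinφ = -3.4648 m/s;  V_Py = rω cosθ + a·ω_rod·cosφ = +2.3488 m/s.
|V_P| = √(V_Px² + V_Py²) = 4.1859 m/s.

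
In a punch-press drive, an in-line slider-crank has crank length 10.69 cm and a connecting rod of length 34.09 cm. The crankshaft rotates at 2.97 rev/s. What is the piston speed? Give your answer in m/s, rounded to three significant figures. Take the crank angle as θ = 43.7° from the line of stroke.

1.70

ω = 2π·2.97 = 18.66 rad/s
For an in-line slider-crank, x = r cosθ + √(L² − r² sin²θ), so v = −rω sinθ·[1 + r cosθ/√(L² − r² sin²θ)].
With r = 0.1069 m, L = 0.3409 m, θ = 43.7°: √(L² − r² sin²θ) = 0.3328 m.
v = −0.1069·18.66·0.69088·[1 + 0.1069·0.72297/0.3328] = -1.6983 m/s.
|v| = 1.6983 m/s.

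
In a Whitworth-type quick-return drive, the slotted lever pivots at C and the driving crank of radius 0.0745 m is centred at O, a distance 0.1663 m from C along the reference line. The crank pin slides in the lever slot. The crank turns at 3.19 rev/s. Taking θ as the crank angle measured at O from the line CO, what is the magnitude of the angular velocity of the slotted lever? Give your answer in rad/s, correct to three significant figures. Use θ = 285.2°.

4.44

ω = 20.04 rad/s (from 3.19 rev/s).
Crank pin A relative to C: A = (d + r cosθ, r sinθ); lever angle φ = atan2(r sinθ, d + r cosθ).
Differentiating tanφ: φ̇ = rω(d cosθ + r)/(d² + r² + 2dr cosθ).
d² + r² + 2dr cosθ = |CA|² = 0.0397026 m²;  d cosθ + r = +0.1181 m.
|ω_lever| = |0.0745·20.04·+0.1181| / 0.0397026 = 4.4419 rad/s.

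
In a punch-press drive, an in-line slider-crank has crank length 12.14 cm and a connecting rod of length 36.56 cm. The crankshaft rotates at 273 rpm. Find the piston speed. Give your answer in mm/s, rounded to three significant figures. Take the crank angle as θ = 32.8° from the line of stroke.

ω = 2π·273/60 = 28.59 rad/s
For an in-line slider-crank, x = r cosθ + √(L² − r² sin²θ), so v = −rω sinθ·[1 + r cosθ/√(L² − r² sin²θ)].
With r = 0.1214 m, L = 0.3656 m, θ = 32.8°: √(L² − r² sin²θ) = 0.35964 m.
v = −0.1214·28.59·0.54171·[1 + 0.1214·0.84057/0.35964] = -2.4135 m/s.
|v| = 2.4135 m/s = 2413.5 mm/s.

2410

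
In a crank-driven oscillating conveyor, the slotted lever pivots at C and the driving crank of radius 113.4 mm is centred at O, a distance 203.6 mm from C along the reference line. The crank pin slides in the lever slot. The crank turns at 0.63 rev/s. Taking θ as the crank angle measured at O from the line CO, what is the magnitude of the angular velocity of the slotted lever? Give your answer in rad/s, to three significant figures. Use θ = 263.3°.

ω = 3.958 rad/s (from 0.63 rev/s).
Crank pin A relative to C: A = (d + r cosθ, r sinθ); lever angle φ = atan2(r sinθ, d + r cosθ).
Differentiating tanφ: φ̇ = rω(d cosθ + r)/(d² + r² + 2dr cosθ).
d² + r² + 2dr cosθ = |CA|² = 0.0489251 m²;  d cosθ + r = +0.089646 m.
|ω_lever| = |0.1134·3.958·+0.089646| / 0.0489251 = 0.82249 rad/s.

0.822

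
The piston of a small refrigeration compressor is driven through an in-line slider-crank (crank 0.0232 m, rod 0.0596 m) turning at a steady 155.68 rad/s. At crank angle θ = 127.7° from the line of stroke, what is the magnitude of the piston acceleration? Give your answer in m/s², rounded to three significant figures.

393

ω = 155.7 rad/s
x(θ) = r cosθ + √(L² − r² sin²θ); with ω constant, a = ω²·d²x/dθ².
d²x/dθ² = −r cosθ − r²(cos2θ)/√u − r⁴ sin²2θ/(4u^{3/2}),  u = L² − r² sin²θ = 0.0032152 m².
Substituting r = 0.0232 m, L = 0.0596 m, θ = 127.7°: d²x/dθ² = +0.016208 m.
a = ω²·d²x/dθ² = (155.7)²·(+0.016208) = +392.82 m/s²;  |a| = 392.82 m/s².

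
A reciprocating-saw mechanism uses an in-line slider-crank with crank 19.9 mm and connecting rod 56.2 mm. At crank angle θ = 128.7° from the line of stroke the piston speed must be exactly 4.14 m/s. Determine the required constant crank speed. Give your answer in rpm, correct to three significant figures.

For an in-line slider-crank, |v_piston| = rω|sinθ|·[1 + r cosθ/√(L² − r² sin²θ)].
With r = 0.0199 m, L = 0.0562 m, θ = 128.7°: the bracketed kinematic factor |dx/dθ| = 0.011953 m.
ω = v/|dx/dθ| = 4.14/0.011953 = 346.36 rad/s.
N = 60ω/(2π) = 3307.5 rpm.

3310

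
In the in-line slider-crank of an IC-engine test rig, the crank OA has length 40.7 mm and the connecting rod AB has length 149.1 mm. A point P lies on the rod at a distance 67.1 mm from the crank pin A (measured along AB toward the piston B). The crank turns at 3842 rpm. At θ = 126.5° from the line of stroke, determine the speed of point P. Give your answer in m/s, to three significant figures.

ω = 402.3 rad/s.  Crank-pin speed |V_A| = rω = 16.375 m/s, perpendicular to OA.
Rod angle: sinφ = −(r/L) sinθ ⇒ φ = -12.676°; ω_rod = −rω cosθ/√(L²−r²sin²θ) = +66.959 rad/s.
V_P = V_A + ω_rod × AP, with AP = 0.0671 m along the rod.
Components: V_Px = −rω sinθ − a·ω_rod·sinφ = -12.177 m/s;  V_Py = rω cosθ + a·ω_rod·cosφ = -5.3568 m/s.
|V_P| = √(V_Px² + V_Py²) = 13.303 m/s.

13.3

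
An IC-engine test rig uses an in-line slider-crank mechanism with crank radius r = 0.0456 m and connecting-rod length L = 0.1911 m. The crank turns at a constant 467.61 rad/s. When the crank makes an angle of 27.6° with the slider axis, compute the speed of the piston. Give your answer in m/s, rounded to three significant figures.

ω = 467.6 rad/s
For an in-line slider-crank, x = r cosθ + √(L² − r² sin²θ), so v = −rω sinθ·[1 + r cosθ/√(L² − r² sin²θ)].
With r = 0.0456 m, L = 0.1911 m, θ = 27.6°: √(L² − r² sin²θ) = 0.18993 m.
v = −0.0456·467.6·0.46330·[1 + 0.0456·0.88620/0.18993] = -11.981 m/s.
|v| = 11.981 m/s.

12.0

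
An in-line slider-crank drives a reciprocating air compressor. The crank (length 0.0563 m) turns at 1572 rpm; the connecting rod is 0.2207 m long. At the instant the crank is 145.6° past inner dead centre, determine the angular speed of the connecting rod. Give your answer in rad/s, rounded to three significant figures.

ω = 164.6 rad/s (converted from 1572 rpm).
The rod makes angle φ with the slider axis where L sinφ = r sinθ; differentiating, L cosφ·φ̇ = r ω cosθ.
L cosφ = √(L² − r² sin²θ) = 0.2184 m.
|ω_rod| = r ω |cosθ| / √(L² − r² sin²θ) = 0.0563·164.6·0.82511/0.2184 = 35.015 rad/s.

35.0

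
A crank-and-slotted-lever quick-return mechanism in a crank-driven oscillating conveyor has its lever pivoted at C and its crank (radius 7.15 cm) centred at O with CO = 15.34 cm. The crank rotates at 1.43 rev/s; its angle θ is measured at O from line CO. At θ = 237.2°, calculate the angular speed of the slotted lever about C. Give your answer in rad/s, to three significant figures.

0.445

ω = 8.985 rad/s (from 1.43 rev/s).
Crank pin A relative to C: A = (d + r cosθ, r sinθ); lever angle φ = atan2(r sinθ, d + r cosθ).
Differentiating tanφ: φ̇ = rω(d cosθ + r)/(d² + r² + 2dr cosθ).
d² + r² + 2dr cosθ = |CA|² = 0.0167608 m²;  d cosθ + r = -0.011598 m.
|ω_lever| = |0.0715·8.985·-0.011598| / 0.0167608 = 0.44454 rad/s.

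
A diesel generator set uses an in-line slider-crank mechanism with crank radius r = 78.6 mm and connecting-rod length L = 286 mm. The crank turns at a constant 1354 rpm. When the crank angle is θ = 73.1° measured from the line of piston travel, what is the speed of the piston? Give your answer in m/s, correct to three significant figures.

11.5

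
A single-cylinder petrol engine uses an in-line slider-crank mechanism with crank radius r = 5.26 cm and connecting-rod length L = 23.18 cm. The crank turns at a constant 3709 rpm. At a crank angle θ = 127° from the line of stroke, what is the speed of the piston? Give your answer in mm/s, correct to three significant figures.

14100

ω = 2π·3709/60 = 388.4 rad/s
For an in-line slider-crank, x = r cosθ + √(L² − r² sin²θ), so v = −rω sinθ·[1 + r cosθ/√(L² − r² sin²θ)].
With r = 0.0526 m, L = 0.2318 m, θ = 127°: √(L² − r² sin²θ) = 0.22796 m.
v = −0.0526·388.4·0.79864·[1 + 0.0526·-0.60182/0.22796] = -14.051 m/s.
|v| = 14.051 m/s = 14051 mm/s.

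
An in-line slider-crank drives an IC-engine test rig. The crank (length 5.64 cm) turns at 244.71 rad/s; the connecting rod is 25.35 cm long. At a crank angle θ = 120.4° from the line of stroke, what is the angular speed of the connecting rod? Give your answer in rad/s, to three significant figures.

ω = 244.7 rad/s
The rod makes angle φ with the slider axis where L sinφ = r sinθ; differentiating, L cosφ·φ̇ = r ω cosθ.
L cosφ = √(L² − r² sin²θ) = 0.24879 m.
|ω_rod| = r ω |cosθ| / √(L² − r² sin²θ) = 0.0564·244.7·0.50603/0.24879 = 28.072 rad/s.

28.1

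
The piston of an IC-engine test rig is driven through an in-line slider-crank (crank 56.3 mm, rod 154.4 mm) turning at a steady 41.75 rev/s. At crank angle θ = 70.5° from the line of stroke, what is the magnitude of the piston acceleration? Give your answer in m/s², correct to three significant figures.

147

ω = 2π·41.8 = 262.3 rad/s
x(θ) = r cosθ + √(L² − r² sin²θ); with ω constant, a = ω²·d²x/dθ².
d²x/dθ² = −r cosθ − r²(cos2θ)/√u − r⁴ sin²2θ/(4u^{3/2}),  u = L² − r² sin²θ = 0.0210229 m².
Substituting r = 0.0563 m, L = 0.1544 m, θ = 70.5°: d²x/dθ² = -0.0021305 m.
a = ω²·d²x/dθ² = (262.3)²·(-0.0021305) = -146.6 m/s²;  |a| = 146.6 m/s².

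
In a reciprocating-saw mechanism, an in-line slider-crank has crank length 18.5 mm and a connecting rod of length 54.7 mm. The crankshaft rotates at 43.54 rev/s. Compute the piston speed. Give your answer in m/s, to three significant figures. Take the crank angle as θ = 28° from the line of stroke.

ω = 2π·43.5 = 273.6 rad/s
For an in-line slider-crank, x = r cosθ + √(L² − r² sin²θ), so v = −rω sinθ·[1 + r cosθ/√(L² − r² sin²θ)].
With r = 0.0185 m, L = 0.0547 m, θ = 28°: √(L² − r² sin²θ) = 0.054006 m.
v = −0.0185·273.6·0.46947·[1 + 0.0185·0.88295/0.054006] = -3.0947 m/s.
|v| = 3.0947 m/s.

3.09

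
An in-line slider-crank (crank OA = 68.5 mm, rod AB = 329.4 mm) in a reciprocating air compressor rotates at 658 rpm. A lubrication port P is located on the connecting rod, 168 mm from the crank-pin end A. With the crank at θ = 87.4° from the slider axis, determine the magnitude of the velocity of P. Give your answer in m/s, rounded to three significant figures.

ω = 68.91 rad/s.  Crank-pin speed |V_A| = rω = 4.72 m/s, perpendicular to OA.
Rod angle: sinφ = −(r/L) sinθ ⇒ φ = -11.990°; ω_rod = −rω cosθ/√(L²−r²sin²θ) = -0.66451 rad/s.
V_P = V_A + ω_rod × AP, with AP = 0.168 m along the rod.
Components: V_Px = −rω sinθ − a·ω_rod·sinφ = -4.7384 m/s;  V_Py = rω cosθ + a·ω_rod·cosφ = +0.10491 m/s.
|V_P| = √(V_Px² + V_Py²) = 4.7395 m/s.

4.74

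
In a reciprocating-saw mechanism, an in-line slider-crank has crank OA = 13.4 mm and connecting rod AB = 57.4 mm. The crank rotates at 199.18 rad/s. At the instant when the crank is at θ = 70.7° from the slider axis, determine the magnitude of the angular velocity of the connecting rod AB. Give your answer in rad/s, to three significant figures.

15.8

ω = 199.2 rad/s
The rod makes angle φ with the slider axis where L sinφ = r sinθ; differentiating, L cosφ·φ̇ = r ω cosθ.
L cosφ = √(L² − r² sin²θ) = 0.055989 m.
|ω_rod| = r ω |cosθ| / √(L² − r² sin²θ) = 0.0134·199.2·0.33051/0.055989 = 15.756 rad/s.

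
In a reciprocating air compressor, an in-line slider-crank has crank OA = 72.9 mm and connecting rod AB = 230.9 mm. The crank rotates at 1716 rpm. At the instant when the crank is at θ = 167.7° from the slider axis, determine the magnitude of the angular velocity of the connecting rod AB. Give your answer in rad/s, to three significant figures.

ω = 179.7 rad/s (converted from 1716 rpm).
The rod makes angle φ with the slider axis where L sinφ = r sinθ; differentiating, L cosφ·φ̇ = r ω cosθ.
L cosφ = √(L² − r² sin²θ) = 0.23038 m.
|ω_rod| = r ω |cosθ| / √(L² − r² sin²θ) = 0.0729·179.7·0.97705/0.23038 = 55.558 rad/s.

55.6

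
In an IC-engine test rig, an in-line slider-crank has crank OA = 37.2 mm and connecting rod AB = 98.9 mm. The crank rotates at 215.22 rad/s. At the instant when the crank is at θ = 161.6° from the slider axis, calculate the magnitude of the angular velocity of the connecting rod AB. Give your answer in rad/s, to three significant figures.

77.4

ω = 215.2 rad/s
The rod makes angle φ with the slider axis where L sinφ = r sinθ; differentiating, L cosφ·φ̇ = r ω cosθ.
L cosφ = √(L² − r² sin²θ) = 0.0982 m.
|ω_rod| = r ω |cosθ| / √(L² − r² sin²θ) = 0.0372·215.2·0.94888/0.0982 = 77.361 rad/s.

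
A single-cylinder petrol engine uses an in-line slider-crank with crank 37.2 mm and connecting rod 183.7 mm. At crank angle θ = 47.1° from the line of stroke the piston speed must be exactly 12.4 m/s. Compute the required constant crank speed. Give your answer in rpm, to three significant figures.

For an in-line slider-crank, |v_piston| = rω|sinθ|·[1 + r cosθ/√(L² − r² sin²θ)].
With r = 0.0372 m, L = 0.1837 m, θ = 47.1°: the bracketed kinematic factor |dx/dθ| = 0.031049 m.
ω = v/|dx/dθ| = 12.4/0.031049 = 399.37 rad/s.
N = 60ω/(2π) = 3813.7 rpm.

3810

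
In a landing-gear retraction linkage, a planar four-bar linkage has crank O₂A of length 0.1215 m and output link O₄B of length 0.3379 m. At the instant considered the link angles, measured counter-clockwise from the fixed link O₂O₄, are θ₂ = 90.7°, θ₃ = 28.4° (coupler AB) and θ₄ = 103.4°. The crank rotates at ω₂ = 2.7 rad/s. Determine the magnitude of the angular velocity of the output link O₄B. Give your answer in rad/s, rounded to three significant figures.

ω₂ = 2.7 rad/s
Differentiating the loop-closure r₂e^{iθ₂}+r₃e^{iθ₃}=r₁+r₄e^{iθ₄} gives r₂ω₂e^{iθ₂}+r₃ω₃e^{iθ₃}=r₄ω₄e^{iθ₄}.
Eliminating the other unknown: ω₄ = r₂ω₂ sin(θ₂−θ₃) / [r₄ sin(θ₄−θ₃)].
Numerator sine = +0.88539; denominator sine = +0.96593.
Result = 0.1215·2.7·(+0.88539) / (0.3379·(+0.96593)) = +0.88991 rad/s; magnitude 0.88991 rad/s.

0.890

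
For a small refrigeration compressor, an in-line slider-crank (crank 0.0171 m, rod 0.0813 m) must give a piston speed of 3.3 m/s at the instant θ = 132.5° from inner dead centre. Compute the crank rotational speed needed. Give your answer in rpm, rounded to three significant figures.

For an in-line slider-crank, |v_piston| = rω|sinθ|·[1 + r cosθ/√(L² − r² sin²θ)].
With r = 0.0171 m, L = 0.0813 m, θ = 132.5°: the bracketed kinematic factor |dx/dθ| = 0.010794 m.
ω = v/|dx/dθ| = 3.3/0.010794 = 305.73 rad/s.
N = 60ω/(2π) = 2919.5 rpm.

2920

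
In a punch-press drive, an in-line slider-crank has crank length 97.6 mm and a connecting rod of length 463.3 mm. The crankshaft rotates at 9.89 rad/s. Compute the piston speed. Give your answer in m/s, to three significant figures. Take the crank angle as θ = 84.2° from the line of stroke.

0.981

ω = 9.89 rad/s
For an in-line slider-crank, x = r cosθ + √(L² − r² sin²θ), so v = −rω sinθ·[1 + r cosθ/√(L² − r² sin²θ)].
With r = 0.0976 m, L = 0.4633 m, θ = 84.2°: √(L² − r² sin²θ) = 0.45301 m.
v = −0.0976·9.89·0.99488·[1 + 0.0976·0.10106/0.45301] = -0.98123 m/s.
|v| = 0.98123 m/s.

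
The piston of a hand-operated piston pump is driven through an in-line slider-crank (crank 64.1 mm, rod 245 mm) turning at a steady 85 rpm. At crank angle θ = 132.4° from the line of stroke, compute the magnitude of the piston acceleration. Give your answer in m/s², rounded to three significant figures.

3.52

ω = 2π·85/60 = 8.901 rad/s
x(θ) = r cosθ + √(L² − r² sin²θ); with ω constant, a = ω²·d²x/dθ².
d²x/dθ² = −r cosθ − r²(cos2θ)/√u − r⁴ sin²2θ/(4u^{3/2}),  u = L² − r² sin²θ = 0.0577844 m².
Substituting r = 0.0641 m, L = 0.245 m, θ = 132.4°: d²x/dθ² = +0.044471 m.
a = ω²·d²x/dθ² = (8.901)²·(+0.044471) = +3.5234 m/s²;  |a| = 3.5234 m/s².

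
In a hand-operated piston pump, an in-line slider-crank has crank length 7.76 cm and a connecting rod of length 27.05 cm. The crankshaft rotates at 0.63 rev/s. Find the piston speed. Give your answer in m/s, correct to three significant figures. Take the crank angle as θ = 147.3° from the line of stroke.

ω = 2π·0.63 = 3.958 rad/s
For an in-line slider-crank, x = r cosθ + √(L² − r² sin²θ), so v = −rω sinθ·[1 + r cosθ/√(L² − r² sin²θ)].
With r = 0.0776 m, L = 0.2705 m, θ = 147.3°: √(L² − r² sin²θ) = 0.26723 m.
v = −0.0776·3.958·0.54024·[1 + 0.0776·-0.84151/0.26723] = -0.1254 m/s.
|v| = 0.1254 m/s.

0.125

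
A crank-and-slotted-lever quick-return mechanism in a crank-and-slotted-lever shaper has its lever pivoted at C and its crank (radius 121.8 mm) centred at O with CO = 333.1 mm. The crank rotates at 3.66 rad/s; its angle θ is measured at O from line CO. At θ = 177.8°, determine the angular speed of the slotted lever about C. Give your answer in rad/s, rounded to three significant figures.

ω = 3.66 rad/s
Crank pin A relative to C: A = (d + r cosθ, r sinθ); lever angle φ = atan2(r sinθ, d + r cosθ).
Differentiating tanφ: φ̇ = rω(d cosθ + r)/(d² + r² + 2dr cosθ).
d² + r² + 2dr cosθ = |CA|² = 0.0447075 m²;  d cosθ + r = -0.21105 m.
|ω_lever| = |0.1218·3.66·-0.21105| / 0.0447075 = 2.1045 rad/s.

2.10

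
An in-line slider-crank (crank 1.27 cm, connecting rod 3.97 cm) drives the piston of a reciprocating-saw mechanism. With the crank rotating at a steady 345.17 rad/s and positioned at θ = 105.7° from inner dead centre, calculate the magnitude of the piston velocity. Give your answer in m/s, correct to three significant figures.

3.84

ω = 345.2 rad/s
For an in-line slider-crank, x = r cosθ + √(L² − r² sin²θ), so v = −rω sinθ·[1 + r cosθ/√(L² − r² sin²θ)].
With r = 0.0127 m, L = 0.0397 m, θ = 105.7°: √(L² − r² sin²θ) = 0.03777 m.
v = −0.0127·345.2·0.96269·[1 + 0.0127·-0.27060/0.03777] = -3.8361 m/s.
|v| = 3.8361 m/s.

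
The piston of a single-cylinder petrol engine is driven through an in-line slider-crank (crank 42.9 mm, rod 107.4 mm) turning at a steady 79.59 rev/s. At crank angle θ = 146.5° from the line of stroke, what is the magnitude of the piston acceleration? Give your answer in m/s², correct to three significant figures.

ω = 2π·79.6 = 500.1 rad/s
x(θ) = r cosθ + √(L² − r² sin²θ); with ω constant, a = ω²·d²x/dθ².
d²x/dθ² = −r cosθ − r²(cos2θ)/√u − r⁴ sin²2θ/(4u^{3/2}),  u = L² − r² sin²θ = 0.0109741 m².
Substituting r = 0.0429 m, L = 0.1074 m, θ = 146.5°: d²x/dθ² = +0.028285 m.
a = ω²·d²x/dθ² = (500.1)²·(+0.028285) = +7073.5 m/s²;  |a| = 7073.5 m/s².

7070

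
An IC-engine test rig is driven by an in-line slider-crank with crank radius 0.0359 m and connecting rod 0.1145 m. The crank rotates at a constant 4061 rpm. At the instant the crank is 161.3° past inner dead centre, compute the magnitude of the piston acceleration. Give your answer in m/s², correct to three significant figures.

4510

ω = 2π·4061/60 = 425.3 rad/s
x(θ) = r cosθ + √(L² − r² sin²θ); with ω constant, a = ω²·d²x/dθ².
d²x/dθ² = −r cosθ − r²(cos2θ)/√u − r⁴ sin²2θ/(4u^{3/2}),  u = L² − r² sin²θ = 0.0129778 m².
Substituting r = 0.0359 m, L = 0.1145 m, θ = 161.3°: d²x/dθ² = +0.024914 m.
a = ω²·d²x/dθ² = (425.3)²·(+0.024914) = +4505.7 m/s²;  |a| = 4505.7 m/s².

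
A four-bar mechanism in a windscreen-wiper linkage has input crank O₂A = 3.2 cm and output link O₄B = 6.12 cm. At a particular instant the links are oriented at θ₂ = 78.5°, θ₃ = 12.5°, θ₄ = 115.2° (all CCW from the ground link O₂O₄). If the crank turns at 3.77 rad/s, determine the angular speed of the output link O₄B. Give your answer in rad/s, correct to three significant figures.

ω₂ = 3.77 rad/s
Differentiating the loop-closure r₂e^{iθ₂}+r₃e^{iθ₃}=r₁+r₄e^{iθ₄} gives r₂ω₂e^{iθ₂}+r₃ω₃e^{iθ₃}=r₄ω₄e^{iθ₄}.
Eliminating the other unknown: ω₄ = r₂ω₂ sin(θ₂−θ₃) / [r₄ sin(θ₄−θ₃)].
Numerator sine = +0.91355; denominator sine = +0.97553.
Result = 0.032·3.77·(+0.91355) / (0.0612·(+0.97553)) = +1.846 rad/s; magnitude 1.846 rad/s.

1.85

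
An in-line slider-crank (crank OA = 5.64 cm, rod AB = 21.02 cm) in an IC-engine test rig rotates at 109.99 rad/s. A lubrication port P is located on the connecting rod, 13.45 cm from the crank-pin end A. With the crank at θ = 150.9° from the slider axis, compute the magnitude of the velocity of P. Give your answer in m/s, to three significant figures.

3.22

ω = 110 rad/s.  Crank-pin speed |V_A| = rω = 6.2034 m/s, perpendicular to OA.
Rod angle: sinφ = −(r/L) sinθ ⇒ φ = -7.498°; ω_rod = −rω cosθ/√(L²−r²sin²θ) = +26.009 rad/s.
V_P = V_A + ω_rod × AP, with AP = 0.1345 m along the rod.
Components: V_Px = −rω sinθ − a·ω_rod·sinφ = -2.5605 m/s;  V_Py = rω cosθ + a·ω_rod·cosφ = -1.9521 m/s.
|V_P| = √(V_Px² + V_Py²) = 3.2197 m/s.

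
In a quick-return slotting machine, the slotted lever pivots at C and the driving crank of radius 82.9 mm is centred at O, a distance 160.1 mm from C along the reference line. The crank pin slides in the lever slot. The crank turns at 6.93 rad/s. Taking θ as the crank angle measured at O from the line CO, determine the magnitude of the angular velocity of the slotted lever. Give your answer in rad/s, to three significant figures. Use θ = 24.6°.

ω = 6.93 rad/s
Crank pin A relative to C: A = (d + r cosθ, r sinθ); lever angle φ = atan2(r sinθ, d + r cosθ).
Differentiating tanφ: φ̇ = rω(d cosθ + r)/(d² + r² + 2dr cosθ).
d² + r² + 2dr cosθ = |CA|² = 0.0566397 m²;  d cosθ + r = +0.22847 m.
|ω_lever| = |0.0829·6.93·+0.22847| / 0.0566397 = 2.3174 rad/s.

2.32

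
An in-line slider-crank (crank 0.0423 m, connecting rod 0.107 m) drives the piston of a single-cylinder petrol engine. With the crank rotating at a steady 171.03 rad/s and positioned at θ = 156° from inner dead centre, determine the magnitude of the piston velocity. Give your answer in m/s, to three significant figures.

ω = 171 rad/s
For an in-line slider-crank, x = r cosθ + √(L² − r² sin²θ), so v = −rω sinθ·[1 + r cosθ/√(L² − r² sin²θ)].
With r = 0.0423 m, L = 0.107 m, θ = 156°: √(L² − r² sin²θ) = 0.10561 m.
v = −0.0423·171·0.40674·[1 + 0.0423·-0.91355/0.10561] = -1.8658 m/s.
|v| = 1.8658 m/s.

1.87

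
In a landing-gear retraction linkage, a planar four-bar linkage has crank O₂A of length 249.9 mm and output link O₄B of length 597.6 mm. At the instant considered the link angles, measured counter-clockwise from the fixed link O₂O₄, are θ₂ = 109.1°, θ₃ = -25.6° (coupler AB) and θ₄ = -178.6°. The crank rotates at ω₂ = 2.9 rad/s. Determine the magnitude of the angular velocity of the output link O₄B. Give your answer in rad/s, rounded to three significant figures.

1.90

ω₂ = 2.9 rad/s
Differentiating the loop-closure r₂e^{iθ₂}+r₃e^{iθ₃}=r₁+r₄e^{iθ₄} gives r₂ω₂e^{iθ₂}+r₃ω₃e^{iθ₃}=r₄ω₄e^{iθ₄}.
Eliminating the other unknown: ω₄ = r₂ω₂ sin(θ₂−θ₃) / [r₄ sin(θ₄−θ₃)].
Numerator sine = +0.71080; denominator sine = -0.45399.
Result = 0.2499·2.9·(+0.71080) / (0.5976·(-0.45399)) = -1.8987 rad/s; magnitude 1.8987 rad/s.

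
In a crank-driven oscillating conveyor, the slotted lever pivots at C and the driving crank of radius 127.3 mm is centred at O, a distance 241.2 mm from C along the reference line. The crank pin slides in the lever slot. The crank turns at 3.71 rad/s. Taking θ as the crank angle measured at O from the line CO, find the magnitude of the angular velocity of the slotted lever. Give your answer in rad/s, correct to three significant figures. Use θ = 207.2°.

2.08

ω = 3.71 rad/s
Crank pin A relative to C: A = (d + r cosθ, r sinθ); lever angle φ = atan2(r sinθ, d + r cosθ).
Differentiating tanφ: φ̇ = rω(d cosθ + r)/(d² + r² + 2dr cosθ).
d² + r² + 2dr cosθ = |CA|² = 0.0197641 m²;  d cosθ + r = -0.087227 m.
|ω_lever| = |0.1273·3.71·-0.087227| / 0.0197641 = 2.0844 rad/s.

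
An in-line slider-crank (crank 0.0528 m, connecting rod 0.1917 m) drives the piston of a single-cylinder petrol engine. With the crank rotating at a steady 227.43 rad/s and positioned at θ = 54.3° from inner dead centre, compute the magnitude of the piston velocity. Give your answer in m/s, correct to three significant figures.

ω = 227.4 rad/s
For an in-line slider-crank, x = r cosθ + √(L² − r² sin²θ), so v = −rω sinθ·[1 + r cosθ/√(L² − r² sin²θ)].
With r = 0.0528 m, L = 0.1917 m, θ = 54.3°: √(L² − r² sin²θ) = 0.18684 m.
v = −0.0528·227.4·0.81208·[1 + 0.0528·0.58354/0.18684] = -11.36 m/s.
|v| = 11.36 m/s.

11.4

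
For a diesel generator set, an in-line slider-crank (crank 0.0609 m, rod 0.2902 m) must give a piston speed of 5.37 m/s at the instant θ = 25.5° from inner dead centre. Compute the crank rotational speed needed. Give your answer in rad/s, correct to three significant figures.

For an in-line slider-crank, |v_piston| = rω|sinθ|·[1 + r cosθ/√(L² − r² sin²θ)].
With r = 0.0609 m, L = 0.2902 m, θ = 25.5°: the bracketed kinematic factor |dx/dθ| = 0.031205 m.
ω = v/|dx/dθ| = 5.37/0.031205 = 172.09 rad/s.

172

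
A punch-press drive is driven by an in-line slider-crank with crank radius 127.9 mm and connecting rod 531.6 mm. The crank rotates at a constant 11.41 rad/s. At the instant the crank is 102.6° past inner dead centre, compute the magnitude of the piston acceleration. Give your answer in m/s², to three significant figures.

7.35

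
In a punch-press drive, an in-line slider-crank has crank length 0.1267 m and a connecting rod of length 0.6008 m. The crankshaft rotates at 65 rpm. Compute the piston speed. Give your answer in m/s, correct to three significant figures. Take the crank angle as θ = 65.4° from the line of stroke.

ω = 2π·65/60 = 6.807 rad/s
For an in-line slider-crank, x = r cosθ + √(L² − r² sin²θ), so v = −rω sinθ·[1 + r cosθ/√(L² − r² sin²θ)].
With r = 0.1267 m, L = 0.6008 m, θ = 65.4°: √(L² − r² sin²θ) = 0.58965 m.
v = −0.1267·6.807·0.90924·[1 + 0.1267·0.41628/0.58965] = -0.85428 m/s.
|v| = 0.85428 m/s.

0.854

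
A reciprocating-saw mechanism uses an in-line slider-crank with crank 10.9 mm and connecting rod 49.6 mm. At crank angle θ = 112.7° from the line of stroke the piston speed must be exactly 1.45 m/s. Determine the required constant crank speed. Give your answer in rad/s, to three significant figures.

For an in-line slider-crank, |v_piston| = rω|sinθ|·[1 + r cosθ/√(L² − r² sin²θ)].
With r = 0.0109 m, L = 0.0496 m, θ = 112.7°: the bracketed kinematic factor |dx/dθ| = 0.0091848 m.
ω = v/|dx/dθ| = 1.45/0.0091848 = 157.87 rad/s.

158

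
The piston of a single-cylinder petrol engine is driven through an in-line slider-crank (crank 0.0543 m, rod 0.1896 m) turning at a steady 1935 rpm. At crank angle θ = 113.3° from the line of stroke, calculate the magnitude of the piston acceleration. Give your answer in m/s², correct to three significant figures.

1330

ω = 2π·1935/60 = 202.6 rad/s
x(θ) = r cosθ + √(L² − r² sin²θ); with ω constant, a = ω²·d²x/dθ².
d²x/dθ² = −r cosθ − r²(cos2θ)/√u − r⁴ sin²2θ/(4u^{3/2}),  u = L² − r² sin²θ = 0.033461 m².
Substituting r = 0.0543 m, L = 0.1896 m, θ = 113.3°: d²x/dθ² = +0.032366 m.
a = ω²·d²x/dθ² = (202.6)²·(+0.032366) = +1328.9 m/s²;  |a| = 1328.9 m/s².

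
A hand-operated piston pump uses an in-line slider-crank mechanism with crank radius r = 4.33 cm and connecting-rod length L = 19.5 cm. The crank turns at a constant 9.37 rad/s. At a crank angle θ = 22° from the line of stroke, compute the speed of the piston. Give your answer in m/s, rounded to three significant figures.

ω = 9.37 rad/s
For an in-line slider-crank, x = r cosθ + √(L² − r² sin²θ), so v = −rω sinθ·[1 + r cosθ/√(L² − r² sin²θ)].
With r = 0.0433 m, L = 0.195 m, θ = 22°: √(L² − r² sin²θ) = 0.19432 m.
v = −0.0433·9.37·0.37461·[1 + 0.0433·0.92718/0.19432] = -0.18339 m/s.
|v| = 0.18339 m/s.

0.183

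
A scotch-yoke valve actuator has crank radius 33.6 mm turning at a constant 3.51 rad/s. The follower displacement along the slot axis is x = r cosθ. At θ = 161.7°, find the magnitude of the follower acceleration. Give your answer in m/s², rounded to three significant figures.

ω = 3.51 rad/s
x = r cosθ ⇒ ẍ = −rω² cosθ (ω constant).
|a| = rω²|cosθ| = 0.0336·(3.51)²·|cos 161.7°| = 0.39302 m/s².

0.393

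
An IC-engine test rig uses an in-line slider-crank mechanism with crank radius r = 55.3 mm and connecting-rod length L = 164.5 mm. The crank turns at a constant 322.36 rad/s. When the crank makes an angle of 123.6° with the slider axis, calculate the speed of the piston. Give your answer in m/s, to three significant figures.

12.0

ω = 322.4 rad/s
For an in-line slider-crank, x = r cosθ + √(L² − r² sin²θ), so v = −rω sinθ·[1 + r cosθ/√(L² − r² sin²θ)].
With r = 0.0553 m, L = 0.1645 m, θ = 123.6°: √(L² − r² sin²θ) = 0.15792 m.
v = −0.0553·322.4·0.83292·[1 + 0.0553·-0.55339/0.15792] = -11.971 m/s.
|v| = 11.971 m/s.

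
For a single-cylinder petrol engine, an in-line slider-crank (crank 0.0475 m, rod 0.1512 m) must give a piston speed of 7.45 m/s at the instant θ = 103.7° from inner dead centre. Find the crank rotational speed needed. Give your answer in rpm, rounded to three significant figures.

1670

For an in-line slider-crank, |v_piston| = rω|sinθ|·[1 + r cosθ/√(L² − r² sin²θ)].
With r = 0.0475 m, L = 0.1512 m, θ = 103.7°: the bracketed kinematic factor |dx/dθ| = 0.042543 m.
ω = v/|dx/dθ| = 7.45/0.042543 = 175.12 rad/s.
N = 60ω/(2π) = 1672.2 rpm.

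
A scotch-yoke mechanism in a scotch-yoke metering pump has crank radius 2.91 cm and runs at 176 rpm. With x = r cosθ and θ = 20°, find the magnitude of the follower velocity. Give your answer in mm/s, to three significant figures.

183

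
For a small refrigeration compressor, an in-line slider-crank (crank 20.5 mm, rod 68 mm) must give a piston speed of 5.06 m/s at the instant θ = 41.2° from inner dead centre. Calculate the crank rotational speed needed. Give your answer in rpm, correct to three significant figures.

2910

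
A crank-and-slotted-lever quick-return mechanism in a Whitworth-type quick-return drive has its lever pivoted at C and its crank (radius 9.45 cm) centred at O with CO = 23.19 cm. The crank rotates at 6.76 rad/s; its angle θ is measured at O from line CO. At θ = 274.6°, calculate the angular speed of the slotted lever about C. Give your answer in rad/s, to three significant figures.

ω = 6.76 rad/s
Crank pin A relative to C: A = (d + r cosθ, r sinθ); lever angle φ = atan2(r sinθ, d + r cosθ).
Differentiating tanφ: φ̇ = rω(d cosθ + r)/(d² + r² + 2dr cosθ).
d² + r² + 2dr cosθ = |CA|² = 0.0662229 m²;  d cosθ + r = +0.1131 m.
|ω_lever| = |0.0945·6.76·+0.1131| / 0.0662229 = 1.091 rad/s.

1.09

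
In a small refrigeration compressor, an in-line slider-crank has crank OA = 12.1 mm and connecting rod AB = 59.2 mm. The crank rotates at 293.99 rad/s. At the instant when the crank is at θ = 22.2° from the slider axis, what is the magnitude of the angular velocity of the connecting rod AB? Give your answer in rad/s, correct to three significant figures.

ω = 294 rad/s
The rod makes angle φ with the slider axis where L sinφ = r sinθ; differentiating, L cosφ·φ̇ = r ω cosθ.
L cosφ = √(L² − r² sin²θ) = 0.059023 m.
|ω_rod| = r ω |cosθ| / √(L² − r² sin²θ) = 0.0121·294·0.92587/0.059023 = 55.801 rad/s.

55.8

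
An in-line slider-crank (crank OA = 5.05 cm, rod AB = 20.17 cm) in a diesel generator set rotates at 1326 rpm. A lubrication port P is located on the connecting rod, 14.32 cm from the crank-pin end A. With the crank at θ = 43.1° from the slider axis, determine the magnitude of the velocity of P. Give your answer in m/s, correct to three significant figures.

5.62

ω = 138.9 rad/s.  Crank-pin speed |V_A| = rω = 7.0123 m/s, perpendicular to OA.
Rod angle: sinφ = −(r/L) sinθ ⇒ φ = -9.850°; ω_rod = −rω cosθ/√(L²−r²sin²θ) = -25.765 rad/s.
V_P = V_A + ω_rod × AP, with AP = 0.1432 m along the rod.
Components: V_Px = −rω sinθ − a·ω_rod·sinφ = -5.4225 m/s;  V_Py = rω cosθ + a·ω_rod·cosφ = +1.485 m/s.
|V_P| = √(V_Px² + V_Py²) = 5.6222 m/s.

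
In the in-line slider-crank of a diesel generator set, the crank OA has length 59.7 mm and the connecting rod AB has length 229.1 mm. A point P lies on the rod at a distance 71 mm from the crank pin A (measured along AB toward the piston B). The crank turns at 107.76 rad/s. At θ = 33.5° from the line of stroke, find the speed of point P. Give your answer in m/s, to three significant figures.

5.30

ω = 107.8 rad/s.  Crank-pin speed |V_A| = rω = 6.4333 m/s, perpendicular to OA.
Rod angle: sinφ = −(r/L) sinθ ⇒ φ = -8.269°; ω_rod = −rω cosθ/√(L²−r²sin²θ) = -23.662 rad/s.
V_P = V_A + ω_rod × AP, with AP = 0.071 m along the rod.
Components: V_Px = −rω sinθ − a·ω_rod·sinφ = -3.7924 m/s;  V_Py = rω cosθ + a·ω_rod·cosφ = +3.7021 m/s.
|V_P| = √(V_Px² + V_Py²) = 5.2998 m/s.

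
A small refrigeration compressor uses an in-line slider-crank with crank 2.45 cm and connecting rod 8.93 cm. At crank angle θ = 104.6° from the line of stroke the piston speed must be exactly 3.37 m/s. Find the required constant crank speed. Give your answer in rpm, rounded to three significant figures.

1460

For an in-line slider-crank, |v_piston| = rω|sinθ|·[1 + r cosθ/√(L² − r² sin²θ)].
With r = 0.0245 m, L = 0.0893 m, θ = 104.6°: the bracketed kinematic factor |dx/dθ| = 0.022008 m.
ω = v/|dx/dθ| = 3.37/0.022008 = 153.12 rad/s.
N = 60ω/(2π) = 1462.2 rpm.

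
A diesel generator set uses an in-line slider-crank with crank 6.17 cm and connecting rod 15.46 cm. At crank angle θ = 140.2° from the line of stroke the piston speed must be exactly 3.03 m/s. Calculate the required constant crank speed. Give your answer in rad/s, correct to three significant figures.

112

For an in-line slider-crank, |v_piston| = rω|sinθ|·[1 + r cosθ/√(L² − r² sin²θ)].
With r = 0.0617 m, L = 0.1546 m, θ = 140.2°: the bracketed kinematic factor |dx/dθ| = 0.026969 m.
ω = v/|dx/dθ| = 3.03/0.026969 = 112.35 rad/s.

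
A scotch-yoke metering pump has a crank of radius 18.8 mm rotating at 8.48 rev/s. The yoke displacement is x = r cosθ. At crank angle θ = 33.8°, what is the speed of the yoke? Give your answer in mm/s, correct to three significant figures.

ω = 53.28 rad/s (from 8.48 rev/s).
x = r cosθ ⇒ ẋ = −rω sinθ.
|v| = rω|sinθ| = 0.0188·53.28·|sin 33.8°| = 0.55724 m/s = 557.24 mm/s.

557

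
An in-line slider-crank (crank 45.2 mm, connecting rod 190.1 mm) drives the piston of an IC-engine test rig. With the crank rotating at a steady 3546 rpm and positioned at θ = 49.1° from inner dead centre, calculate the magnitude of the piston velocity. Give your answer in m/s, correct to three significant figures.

ω = 2π·3546/60 = 371.3 rad/s
For an in-line slider-crank, x = r cosθ + √(L² − r² sin²θ), so v = −rω sinθ·[1 + r cosθ/√(L² − r² sin²θ)].
With r = 0.0452 m, L = 0.1901 m, θ = 49.1°: √(L² − r² sin²θ) = 0.187 m.
v = −0.0452·371.3·0.75585·[1 + 0.0452·0.65474/0.187] = -14.694 m/s.
|v| = 14.694 m/s.

14.7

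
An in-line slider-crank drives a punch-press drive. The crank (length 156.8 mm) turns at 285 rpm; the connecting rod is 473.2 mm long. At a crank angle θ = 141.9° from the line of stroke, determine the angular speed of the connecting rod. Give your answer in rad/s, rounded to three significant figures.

7.95

ω = 29.85 rad/s (converted from 285 rpm).
The rod makes angle φ with the slider axis where L sinφ = r sinθ; differentiating, L cosφ·φ̇ = r ω cosθ.
L cosφ = √(L² − r² sin²θ) = 0.4632 m.
|ω_rod| = r ω |cosθ| / √(L² − r² sin²θ) = 0.1568·29.85·0.78694/0.4632 = 7.9504 rad/s.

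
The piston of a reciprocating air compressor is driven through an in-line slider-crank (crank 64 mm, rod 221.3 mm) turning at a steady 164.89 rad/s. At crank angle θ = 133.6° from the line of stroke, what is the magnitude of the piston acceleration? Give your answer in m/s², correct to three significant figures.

1210

ω = 164.9 rad/s
x(θ) = r cosθ + √(L² − r² sin²θ); with ω constant, a = ω²·d²x/dθ².
d²x/dθ² = −r cosθ − r²(cos2θ)/√u − r⁴ sin²2θ/(4u^{3/2}),  u = L² − r² sin²θ = 0.0468256 m².
Substituting r = 0.064 m, L = 0.2213 m, θ = 133.6°: d²x/dθ² = +0.044647 m.
a = ω²·d²x/dθ² = (164.9)²·(+0.044647) = +1213.9 m/s²;  |a| = 1213.9 m/s².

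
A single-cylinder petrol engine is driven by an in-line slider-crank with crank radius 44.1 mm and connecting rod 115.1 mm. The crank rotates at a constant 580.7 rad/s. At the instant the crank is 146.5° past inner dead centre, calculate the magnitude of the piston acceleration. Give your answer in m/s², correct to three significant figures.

9930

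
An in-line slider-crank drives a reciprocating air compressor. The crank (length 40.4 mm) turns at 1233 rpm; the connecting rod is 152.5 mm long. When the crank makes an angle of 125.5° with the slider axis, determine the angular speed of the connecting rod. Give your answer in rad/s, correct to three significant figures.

ω = 129.1 rad/s (converted from 1233 rpm).
The rod makes angle φ with the slider axis where L sinφ = r sinθ; differentiating, L cosφ·φ̇ = r ω cosθ.
L cosφ = √(L² − r² sin²θ) = 0.14891 m.
|ω_rod| = r ω |cosθ| / √(L² − r² sin²θ) = 0.0404·129.1·0.58070/0.14891 = 20.342 rad/s.

20.3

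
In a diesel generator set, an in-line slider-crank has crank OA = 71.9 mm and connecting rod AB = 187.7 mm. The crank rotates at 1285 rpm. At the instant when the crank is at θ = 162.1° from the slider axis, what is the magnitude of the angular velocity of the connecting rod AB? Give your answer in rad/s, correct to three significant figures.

49.4

ω = 134.6 rad/s (converted from 1285 rpm).
The rod makes angle φ with the slider axis where L sinφ = r sinθ; differentiating, L cosφ·φ̇ = r ω cosθ.
L cosφ = √(L² − r² sin²θ) = 0.18639 m.
|ω_rod| = r ω |cosθ| / √(L² − r² sin²θ) = 0.0719·134.6·0.95159/0.18639 = 49.395 rad/s.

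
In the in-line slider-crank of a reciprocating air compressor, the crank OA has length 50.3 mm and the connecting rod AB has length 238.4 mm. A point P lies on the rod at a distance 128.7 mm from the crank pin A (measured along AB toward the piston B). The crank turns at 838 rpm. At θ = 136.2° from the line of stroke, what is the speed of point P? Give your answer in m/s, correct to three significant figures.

3.16

ω = 87.76 rad/s.  Crank-pin speed |V_A| = rω = 4.4141 m/s, perpendicular to OA.
Rod angle: sinφ = −(r/L) sinθ ⇒ φ = -8.397°; ω_rod = −rω cosθ/√(L²−r²sin²θ) = +13.509 rad/s.
V_P = V_A + ω_rod × AP, with AP = 0.1287 m along the rod.
Components: V_Px = −rω sinθ − a·ω_rod·sinφ = -2.8013 m/s;  V_Py = rω cosθ + a·ω_rod·cosφ = -1.466 m/s.
|V_P| = √(V_Px² + V_Py²) = 3.1617 m/s.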